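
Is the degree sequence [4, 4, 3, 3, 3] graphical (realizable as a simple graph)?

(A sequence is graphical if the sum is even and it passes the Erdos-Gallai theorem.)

Sum of degrees = 17. Sum is odd, so the sequence is NOT graphical.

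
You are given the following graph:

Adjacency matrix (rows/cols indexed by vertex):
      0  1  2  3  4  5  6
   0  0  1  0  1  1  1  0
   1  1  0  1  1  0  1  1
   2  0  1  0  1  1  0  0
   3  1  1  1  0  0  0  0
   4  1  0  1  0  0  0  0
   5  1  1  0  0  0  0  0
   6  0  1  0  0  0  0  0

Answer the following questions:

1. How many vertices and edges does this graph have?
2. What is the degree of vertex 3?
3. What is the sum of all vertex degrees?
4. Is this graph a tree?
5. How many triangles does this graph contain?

Count: 7 vertices, 10 edges.
Vertex 3 has neighbors [0, 1, 2], degree = 3.
Handshaking lemma: 2 * 10 = 20.
A tree on 7 vertices has 6 edges. This graph has 10 edges (4 extra). Not a tree.
Number of triangles = 3.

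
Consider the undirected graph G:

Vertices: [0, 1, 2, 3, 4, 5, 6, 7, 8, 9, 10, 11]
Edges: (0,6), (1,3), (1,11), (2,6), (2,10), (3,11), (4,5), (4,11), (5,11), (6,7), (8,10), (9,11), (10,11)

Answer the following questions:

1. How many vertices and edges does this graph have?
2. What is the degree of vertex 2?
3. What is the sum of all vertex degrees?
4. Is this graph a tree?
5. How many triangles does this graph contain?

Count: 12 vertices, 13 edges.
Vertex 2 has neighbors [6, 10], degree = 2.
Handshaking lemma: 2 * 13 = 26.
A tree on 12 vertices has 11 edges. This graph has 13 edges (2 extra). Not a tree.
Number of triangles = 2.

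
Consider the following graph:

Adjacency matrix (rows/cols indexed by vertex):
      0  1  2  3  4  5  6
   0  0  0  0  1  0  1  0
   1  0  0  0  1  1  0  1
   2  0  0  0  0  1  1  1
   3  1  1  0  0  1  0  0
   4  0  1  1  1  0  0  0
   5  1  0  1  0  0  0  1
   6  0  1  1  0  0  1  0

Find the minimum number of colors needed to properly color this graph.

The graph has a maximum clique of size 3 (lower bound on chromatic number).
A valid 3-coloring: {0: 0, 1: 0, 2: 0, 3: 1, 4: 2, 5: 1, 6: 2}.
Chromatic number = 3.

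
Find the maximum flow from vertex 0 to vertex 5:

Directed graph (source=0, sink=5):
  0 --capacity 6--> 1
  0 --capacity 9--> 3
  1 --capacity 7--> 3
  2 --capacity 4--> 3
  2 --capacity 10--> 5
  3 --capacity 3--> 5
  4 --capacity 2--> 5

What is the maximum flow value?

Computing max flow:
  Flow on (0->3): 3/9
  Flow on (3->5): 3/3
Maximum flow = 3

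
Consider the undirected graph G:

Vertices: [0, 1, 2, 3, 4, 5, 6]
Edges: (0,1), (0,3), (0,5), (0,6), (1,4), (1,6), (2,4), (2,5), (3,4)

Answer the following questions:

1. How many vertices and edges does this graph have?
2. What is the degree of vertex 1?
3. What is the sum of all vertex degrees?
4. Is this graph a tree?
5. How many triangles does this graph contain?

Count: 7 vertices, 9 edges.
Vertex 1 has neighbors [0, 4, 6], degree = 3.
Handshaking lemma: 2 * 9 = 18.
A tree on 7 vertices has 6 edges. This graph has 9 edges (3 extra). Not a tree.
Number of triangles = 1.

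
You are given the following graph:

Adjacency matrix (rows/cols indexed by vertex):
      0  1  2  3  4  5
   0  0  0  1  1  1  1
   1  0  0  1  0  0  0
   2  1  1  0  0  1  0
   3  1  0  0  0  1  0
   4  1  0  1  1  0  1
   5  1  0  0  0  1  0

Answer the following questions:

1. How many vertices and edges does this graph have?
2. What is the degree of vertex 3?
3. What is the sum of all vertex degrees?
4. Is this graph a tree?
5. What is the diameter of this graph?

Count: 6 vertices, 8 edges.
Vertex 3 has neighbors [0, 4], degree = 2.
Handshaking lemma: 2 * 8 = 16.
A tree on 6 vertices has 5 edges. This graph has 8 edges (3 extra). Not a tree.
Diameter (longest shortest path) = 3.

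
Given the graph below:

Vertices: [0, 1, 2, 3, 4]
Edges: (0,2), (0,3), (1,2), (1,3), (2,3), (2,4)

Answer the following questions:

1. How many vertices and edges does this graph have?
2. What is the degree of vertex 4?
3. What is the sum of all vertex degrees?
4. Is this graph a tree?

Count: 5 vertices, 6 edges.
Vertex 4 has neighbors [2], degree = 1.
Handshaking lemma: 2 * 6 = 12.
A tree on 5 vertices has 4 edges. This graph has 6 edges (2 extra). Not a tree.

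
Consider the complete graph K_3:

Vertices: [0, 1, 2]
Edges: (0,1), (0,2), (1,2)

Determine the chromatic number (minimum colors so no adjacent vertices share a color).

In K_3, every vertex is adjacent to every other vertex.
Each vertex needs a unique color.
Chromatic number = 3.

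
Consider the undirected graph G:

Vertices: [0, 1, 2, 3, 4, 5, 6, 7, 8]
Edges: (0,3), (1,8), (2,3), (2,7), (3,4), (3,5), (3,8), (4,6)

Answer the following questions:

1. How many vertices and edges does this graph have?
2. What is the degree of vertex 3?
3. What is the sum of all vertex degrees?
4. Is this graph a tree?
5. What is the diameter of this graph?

Count: 9 vertices, 8 edges.
Vertex 3 has neighbors [0, 2, 4, 5, 8], degree = 5.
Handshaking lemma: 2 * 8 = 16.
A graph is a tree iff it is connected and has exactly n-1 edges. This graph is connected (all 9 vertices in one component) and has 9-1 = 8 edges. It is a tree.
Diameter (longest shortest path) = 4.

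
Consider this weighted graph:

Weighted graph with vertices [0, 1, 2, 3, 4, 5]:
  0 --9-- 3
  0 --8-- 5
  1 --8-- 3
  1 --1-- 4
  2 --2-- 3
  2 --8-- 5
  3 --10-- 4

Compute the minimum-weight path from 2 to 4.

Using Dijkstra's algorithm from vertex 2:
Shortest path: 2 -> 3 -> 1 -> 4
Total weight: 2 + 8 + 1 = 11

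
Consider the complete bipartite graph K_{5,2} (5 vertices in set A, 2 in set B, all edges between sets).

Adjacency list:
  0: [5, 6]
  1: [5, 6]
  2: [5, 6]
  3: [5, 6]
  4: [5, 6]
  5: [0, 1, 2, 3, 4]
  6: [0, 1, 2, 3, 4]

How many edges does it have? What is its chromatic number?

K_{5,2} has 5 * 2 = 10 edges.
Bipartite graphs have chromatic number 2 (color each partition differently).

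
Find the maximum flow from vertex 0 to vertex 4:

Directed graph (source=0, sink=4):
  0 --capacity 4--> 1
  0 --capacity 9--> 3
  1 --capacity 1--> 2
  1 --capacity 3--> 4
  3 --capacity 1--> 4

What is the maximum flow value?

Computing max flow:
  Flow on (0->1): 3/4
  Flow on (0->3): 1/9
  Flow on (1->4): 3/3
  Flow on (3->4): 1/1
Maximum flow = 4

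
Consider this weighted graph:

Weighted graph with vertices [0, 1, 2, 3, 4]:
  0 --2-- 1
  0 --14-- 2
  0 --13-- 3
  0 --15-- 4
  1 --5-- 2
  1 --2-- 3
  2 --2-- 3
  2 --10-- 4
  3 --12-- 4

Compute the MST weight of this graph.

Applying Kruskal's algorithm (sort edges by weight, add if no cycle):
  Add (0,1) w=2
  Add (1,3) w=2
  Add (2,3) w=2
  Skip (1,2) w=5 (creates cycle)
  Add (2,4) w=10
  Skip (3,4) w=12 (creates cycle)
  Skip (0,3) w=13 (creates cycle)
  Skip (0,2) w=14 (creates cycle)
  Skip (0,4) w=15 (creates cycle)
MST weight = 16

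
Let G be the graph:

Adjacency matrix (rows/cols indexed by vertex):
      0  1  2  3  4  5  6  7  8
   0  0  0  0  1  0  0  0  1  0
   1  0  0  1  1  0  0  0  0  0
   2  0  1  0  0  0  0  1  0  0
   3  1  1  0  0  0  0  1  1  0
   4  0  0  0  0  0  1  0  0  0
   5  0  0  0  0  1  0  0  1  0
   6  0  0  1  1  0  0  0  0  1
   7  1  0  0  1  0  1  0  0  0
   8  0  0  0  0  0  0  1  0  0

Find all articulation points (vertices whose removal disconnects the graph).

An articulation point is a vertex whose removal disconnects the graph.
Articulation points: [3, 5, 6, 7]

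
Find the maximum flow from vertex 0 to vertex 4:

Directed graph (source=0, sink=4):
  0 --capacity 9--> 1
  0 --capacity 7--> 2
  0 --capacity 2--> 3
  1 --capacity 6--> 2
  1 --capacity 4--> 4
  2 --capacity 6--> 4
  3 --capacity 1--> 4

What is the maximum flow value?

Computing max flow:
  Flow on (0->1): 4/9
  Flow on (0->2): 6/7
  Flow on (0->3): 1/2
  Flow on (1->4): 4/4
  Flow on (2->4): 6/6
  Flow on (3->4): 1/1
Maximum flow = 11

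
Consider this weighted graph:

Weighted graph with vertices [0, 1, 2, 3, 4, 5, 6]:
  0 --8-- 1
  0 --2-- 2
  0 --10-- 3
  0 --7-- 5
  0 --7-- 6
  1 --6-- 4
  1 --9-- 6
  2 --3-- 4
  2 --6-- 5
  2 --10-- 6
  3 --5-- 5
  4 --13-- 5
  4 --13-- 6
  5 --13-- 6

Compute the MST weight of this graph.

Applying Kruskal's algorithm (sort edges by weight, add if no cycle):
  Add (0,2) w=2
  Add (2,4) w=3
  Add (3,5) w=5
  Add (1,4) w=6
  Add (2,5) w=6
  Add (0,6) w=7
  Skip (0,5) w=7 (creates cycle)
  Skip (0,1) w=8 (creates cycle)
  Skip (1,6) w=9 (creates cycle)
  Skip (0,3) w=10 (creates cycle)
  Skip (2,6) w=10 (creates cycle)
  Skip (4,6) w=13 (creates cycle)
  Skip (4,5) w=13 (creates cycle)
  Skip (5,6) w=13 (creates cycle)
MST weight = 29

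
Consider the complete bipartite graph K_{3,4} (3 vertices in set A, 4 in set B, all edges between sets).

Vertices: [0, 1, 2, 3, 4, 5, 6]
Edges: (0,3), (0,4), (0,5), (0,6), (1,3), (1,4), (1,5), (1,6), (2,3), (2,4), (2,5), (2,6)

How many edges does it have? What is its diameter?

K_{3,4} has 3 * 4 = 12 edges.
Any vertex reaches any opposite-side vertex in 1 step; same-side vertices reach in 2 steps via any opposite-side vertex.
Diameter = 2.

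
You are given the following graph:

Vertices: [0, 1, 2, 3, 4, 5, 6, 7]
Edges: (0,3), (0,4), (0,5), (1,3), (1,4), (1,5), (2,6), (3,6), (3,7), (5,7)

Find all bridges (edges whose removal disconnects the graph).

A bridge is an edge whose removal increases the number of connected components.
Bridges found: (2,6), (3,6)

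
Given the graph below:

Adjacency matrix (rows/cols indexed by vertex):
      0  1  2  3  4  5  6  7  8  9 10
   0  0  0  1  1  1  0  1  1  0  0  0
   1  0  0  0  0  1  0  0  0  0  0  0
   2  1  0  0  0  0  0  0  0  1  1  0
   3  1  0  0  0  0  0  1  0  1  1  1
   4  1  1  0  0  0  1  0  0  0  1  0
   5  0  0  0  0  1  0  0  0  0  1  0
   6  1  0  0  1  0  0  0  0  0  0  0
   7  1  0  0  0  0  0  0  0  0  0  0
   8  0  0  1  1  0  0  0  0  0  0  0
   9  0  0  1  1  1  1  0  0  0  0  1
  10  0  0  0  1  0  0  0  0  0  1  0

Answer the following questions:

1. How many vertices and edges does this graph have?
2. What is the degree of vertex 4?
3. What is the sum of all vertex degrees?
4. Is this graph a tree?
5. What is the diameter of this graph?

Count: 11 vertices, 16 edges.
Vertex 4 has neighbors [0, 1, 5, 9], degree = 4.
Handshaking lemma: 2 * 16 = 32.
A tree on 11 vertices has 10 edges. This graph has 16 edges (6 extra). Not a tree.
Diameter (longest shortest path) = 4.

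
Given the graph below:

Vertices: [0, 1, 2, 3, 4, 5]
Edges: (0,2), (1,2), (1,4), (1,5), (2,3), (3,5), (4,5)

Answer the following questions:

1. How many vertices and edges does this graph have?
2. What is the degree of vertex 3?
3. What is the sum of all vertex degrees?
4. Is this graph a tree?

Count: 6 vertices, 7 edges.
Vertex 3 has neighbors [2, 5], degree = 2.
Handshaking lemma: 2 * 7 = 14.
A tree on 6 vertices has 5 edges. This graph has 7 edges (2 extra). Not a tree.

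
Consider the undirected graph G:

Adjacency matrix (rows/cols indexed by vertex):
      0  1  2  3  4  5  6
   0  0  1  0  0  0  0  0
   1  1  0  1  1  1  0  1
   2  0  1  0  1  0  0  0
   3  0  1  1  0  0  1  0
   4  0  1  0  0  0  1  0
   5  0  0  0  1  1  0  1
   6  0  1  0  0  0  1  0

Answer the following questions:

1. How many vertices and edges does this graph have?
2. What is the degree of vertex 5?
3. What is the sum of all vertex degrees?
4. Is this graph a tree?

Count: 7 vertices, 9 edges.
Vertex 5 has neighbors [3, 4, 6], degree = 3.
Handshaking lemma: 2 * 9 = 18.
A tree on 7 vertices has 6 edges. This graph has 9 edges (3 extra). Not a tree.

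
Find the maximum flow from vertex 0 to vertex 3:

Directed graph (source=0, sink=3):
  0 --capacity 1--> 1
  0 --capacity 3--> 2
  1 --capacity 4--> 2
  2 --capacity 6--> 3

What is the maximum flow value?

Computing max flow:
  Flow on (0->1): 1/1
  Flow on (0->2): 3/3
  Flow on (1->2): 1/4
  Flow on (2->3): 4/6
Maximum flow = 4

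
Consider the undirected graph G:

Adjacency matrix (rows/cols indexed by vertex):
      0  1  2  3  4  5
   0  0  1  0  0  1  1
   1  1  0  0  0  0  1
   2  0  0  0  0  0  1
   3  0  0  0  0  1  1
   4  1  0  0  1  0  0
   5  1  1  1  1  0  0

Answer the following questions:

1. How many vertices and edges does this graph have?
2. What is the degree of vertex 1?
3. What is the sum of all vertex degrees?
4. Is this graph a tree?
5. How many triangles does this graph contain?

Count: 6 vertices, 7 edges.
Vertex 1 has neighbors [0, 5], degree = 2.
Handshaking lemma: 2 * 7 = 14.
A tree on 6 vertices has 5 edges. This graph has 7 edges (2 extra). Not a tree.
Number of triangles = 1.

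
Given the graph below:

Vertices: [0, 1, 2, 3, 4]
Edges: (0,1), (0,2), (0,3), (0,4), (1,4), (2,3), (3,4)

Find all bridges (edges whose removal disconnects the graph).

No bridges found. The graph is 2-edge-connected (no single edge removal disconnects it).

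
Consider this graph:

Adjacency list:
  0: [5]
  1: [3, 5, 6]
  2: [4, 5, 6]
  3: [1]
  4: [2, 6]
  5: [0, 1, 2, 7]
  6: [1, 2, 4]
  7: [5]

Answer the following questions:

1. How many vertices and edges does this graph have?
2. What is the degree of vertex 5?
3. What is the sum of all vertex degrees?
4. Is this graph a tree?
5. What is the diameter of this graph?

Count: 8 vertices, 9 edges.
Vertex 5 has neighbors [0, 1, 2, 7], degree = 4.
Handshaking lemma: 2 * 9 = 18.
A tree on 8 vertices has 7 edges. This graph has 9 edges (2 extra). Not a tree.
Diameter (longest shortest path) = 3.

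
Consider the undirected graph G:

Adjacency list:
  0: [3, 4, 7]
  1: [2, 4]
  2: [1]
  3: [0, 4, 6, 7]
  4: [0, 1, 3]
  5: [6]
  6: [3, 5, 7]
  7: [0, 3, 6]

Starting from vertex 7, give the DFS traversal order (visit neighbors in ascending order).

DFS from vertex 7 (neighbors processed in ascending order):
Visit order: 7, 0, 3, 4, 1, 2, 6, 5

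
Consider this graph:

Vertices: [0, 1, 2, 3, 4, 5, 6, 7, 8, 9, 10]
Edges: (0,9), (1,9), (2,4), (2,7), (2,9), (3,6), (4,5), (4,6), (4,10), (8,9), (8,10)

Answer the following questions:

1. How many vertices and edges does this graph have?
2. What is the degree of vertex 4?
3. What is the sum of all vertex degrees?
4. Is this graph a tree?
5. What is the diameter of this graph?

Count: 11 vertices, 11 edges.
Vertex 4 has neighbors [2, 5, 6, 10], degree = 4.
Handshaking lemma: 2 * 11 = 22.
A tree on 11 vertices has 10 edges. This graph has 11 edges (1 extra). Not a tree.
Diameter (longest shortest path) = 5.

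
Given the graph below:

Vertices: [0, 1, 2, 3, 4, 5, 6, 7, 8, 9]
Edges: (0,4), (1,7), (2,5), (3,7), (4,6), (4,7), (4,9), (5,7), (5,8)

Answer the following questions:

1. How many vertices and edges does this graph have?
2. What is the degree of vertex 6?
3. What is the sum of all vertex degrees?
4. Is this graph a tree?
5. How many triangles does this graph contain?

Count: 10 vertices, 9 edges.
Vertex 6 has neighbors [4], degree = 1.
Handshaking lemma: 2 * 9 = 18.
A graph is a tree iff it is connected and has exactly n-1 edges. This graph is connected (all 10 vertices in one component) and has 10-1 = 9 edges. It is a tree.
Number of triangles = 0.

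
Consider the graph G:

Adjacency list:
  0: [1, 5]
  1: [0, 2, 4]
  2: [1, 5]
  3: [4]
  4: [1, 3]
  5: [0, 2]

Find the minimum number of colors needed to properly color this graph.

The graph has a maximum clique of size 2 (lower bound on chromatic number).
A valid 2-coloring: {0: 1, 1: 0, 2: 1, 3: 0, 4: 1, 5: 0}.
Chromatic number = 2.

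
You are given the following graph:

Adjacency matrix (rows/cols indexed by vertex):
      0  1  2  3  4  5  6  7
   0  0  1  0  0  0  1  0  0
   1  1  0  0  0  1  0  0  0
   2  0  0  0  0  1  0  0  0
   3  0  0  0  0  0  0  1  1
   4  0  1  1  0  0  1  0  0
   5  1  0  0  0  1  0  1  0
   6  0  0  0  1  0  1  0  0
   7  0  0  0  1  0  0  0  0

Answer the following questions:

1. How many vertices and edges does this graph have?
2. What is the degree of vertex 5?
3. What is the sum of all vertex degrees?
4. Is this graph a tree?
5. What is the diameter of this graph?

Count: 8 vertices, 8 edges.
Vertex 5 has neighbors [0, 4, 6], degree = 3.
Handshaking lemma: 2 * 8 = 16.
A tree on 8 vertices has 7 edges. This graph has 8 edges (1 extra). Not a tree.
Diameter (longest shortest path) = 5.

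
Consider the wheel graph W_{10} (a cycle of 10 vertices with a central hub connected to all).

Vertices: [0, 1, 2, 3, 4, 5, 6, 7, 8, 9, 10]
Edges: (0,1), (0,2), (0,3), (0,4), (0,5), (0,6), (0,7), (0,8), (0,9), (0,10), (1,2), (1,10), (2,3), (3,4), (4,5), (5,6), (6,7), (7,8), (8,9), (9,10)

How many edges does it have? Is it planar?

Wheel graph W_{10}: 10 cycle edges + 10 spoke edges = 20 edges.
Total vertices: 11.
The graph is planar.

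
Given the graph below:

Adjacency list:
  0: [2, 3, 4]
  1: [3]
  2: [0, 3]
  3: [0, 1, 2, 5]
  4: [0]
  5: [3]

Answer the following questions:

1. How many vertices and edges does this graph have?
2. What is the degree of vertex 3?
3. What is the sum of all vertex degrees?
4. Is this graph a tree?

Count: 6 vertices, 6 edges.
Vertex 3 has neighbors [0, 1, 2, 5], degree = 4.
Handshaking lemma: 2 * 6 = 12.
A tree on 6 vertices has 5 edges. This graph has 6 edges (1 extra). Not a tree.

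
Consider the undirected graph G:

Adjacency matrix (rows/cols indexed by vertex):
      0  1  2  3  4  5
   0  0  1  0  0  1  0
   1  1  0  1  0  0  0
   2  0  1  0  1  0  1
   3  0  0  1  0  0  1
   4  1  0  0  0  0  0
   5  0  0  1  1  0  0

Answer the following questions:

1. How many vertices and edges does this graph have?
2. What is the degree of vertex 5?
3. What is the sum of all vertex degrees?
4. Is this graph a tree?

Count: 6 vertices, 6 edges.
Vertex 5 has neighbors [2, 3], degree = 2.
Handshaking lemma: 2 * 6 = 12.
A tree on 6 vertices has 5 edges. This graph has 6 edges (1 extra). Not a tree.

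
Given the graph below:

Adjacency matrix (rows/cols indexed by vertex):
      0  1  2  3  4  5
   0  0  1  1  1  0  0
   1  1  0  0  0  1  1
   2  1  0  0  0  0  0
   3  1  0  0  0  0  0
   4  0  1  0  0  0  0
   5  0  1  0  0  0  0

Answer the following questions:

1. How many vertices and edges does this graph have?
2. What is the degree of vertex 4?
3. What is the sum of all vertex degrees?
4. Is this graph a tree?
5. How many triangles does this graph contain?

Count: 6 vertices, 5 edges.
Vertex 4 has neighbors [1], degree = 1.
Handshaking lemma: 2 * 5 = 10.
A graph is a tree iff it is connected and has exactly n-1 edges. This graph is connected (all 6 vertices in one component) and has 6-1 = 5 edges. It is a tree.
Number of triangles = 0.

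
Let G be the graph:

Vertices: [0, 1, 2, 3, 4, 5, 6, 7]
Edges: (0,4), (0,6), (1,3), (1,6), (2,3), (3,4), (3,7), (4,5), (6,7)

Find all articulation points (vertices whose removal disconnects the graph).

An articulation point is a vertex whose removal disconnects the graph.
Articulation points: [3, 4]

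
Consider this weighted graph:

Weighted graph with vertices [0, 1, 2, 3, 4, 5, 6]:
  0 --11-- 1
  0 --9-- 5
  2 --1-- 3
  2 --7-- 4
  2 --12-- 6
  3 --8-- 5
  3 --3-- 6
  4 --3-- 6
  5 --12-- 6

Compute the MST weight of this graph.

Applying Kruskal's algorithm (sort edges by weight, add if no cycle):
  Add (2,3) w=1
  Add (3,6) w=3
  Add (4,6) w=3
  Skip (2,4) w=7 (creates cycle)
  Add (3,5) w=8
  Add (0,5) w=9
  Add (0,1) w=11
  Skip (2,6) w=12 (creates cycle)
  Skip (5,6) w=12 (creates cycle)
MST weight = 35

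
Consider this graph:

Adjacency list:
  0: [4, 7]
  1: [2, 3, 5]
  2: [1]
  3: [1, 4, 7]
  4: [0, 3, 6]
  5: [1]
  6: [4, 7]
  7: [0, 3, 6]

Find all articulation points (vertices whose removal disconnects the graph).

An articulation point is a vertex whose removal disconnects the graph.
Articulation points: [1, 3]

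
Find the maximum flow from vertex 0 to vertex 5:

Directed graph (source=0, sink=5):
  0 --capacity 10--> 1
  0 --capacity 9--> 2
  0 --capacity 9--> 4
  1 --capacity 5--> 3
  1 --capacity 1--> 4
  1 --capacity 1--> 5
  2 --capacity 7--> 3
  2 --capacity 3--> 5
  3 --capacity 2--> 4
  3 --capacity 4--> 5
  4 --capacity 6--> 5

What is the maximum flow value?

Computing max flow:
  Flow on (0->1): 7/10
  Flow on (0->2): 4/9
  Flow on (0->4): 3/9
  Flow on (1->3): 5/5
  Flow on (1->4): 1/1
  Flow on (1->5): 1/1
  Flow on (2->3): 1/7
  Flow on (2->5): 3/3
  Flow on (3->4): 2/2
  Flow on (3->5): 4/4
  Flow on (4->5): 6/6
Maximum flow = 14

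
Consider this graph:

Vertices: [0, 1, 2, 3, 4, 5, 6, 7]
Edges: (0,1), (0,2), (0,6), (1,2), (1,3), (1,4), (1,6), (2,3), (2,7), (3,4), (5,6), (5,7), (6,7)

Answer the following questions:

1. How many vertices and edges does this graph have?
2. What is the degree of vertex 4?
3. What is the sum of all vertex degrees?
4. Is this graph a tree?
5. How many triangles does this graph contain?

Count: 8 vertices, 13 edges.
Vertex 4 has neighbors [1, 3], degree = 2.
Handshaking lemma: 2 * 13 = 26.
A tree on 8 vertices has 7 edges. This graph has 13 edges (6 extra). Not a tree.
Number of triangles = 5.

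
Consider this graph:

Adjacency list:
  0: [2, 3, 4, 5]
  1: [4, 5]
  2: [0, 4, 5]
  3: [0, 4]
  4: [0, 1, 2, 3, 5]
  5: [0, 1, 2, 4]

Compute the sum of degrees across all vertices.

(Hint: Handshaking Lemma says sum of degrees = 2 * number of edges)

Count edges: 10 edges.
By Handshaking Lemma: sum of degrees = 2 * 10 = 20.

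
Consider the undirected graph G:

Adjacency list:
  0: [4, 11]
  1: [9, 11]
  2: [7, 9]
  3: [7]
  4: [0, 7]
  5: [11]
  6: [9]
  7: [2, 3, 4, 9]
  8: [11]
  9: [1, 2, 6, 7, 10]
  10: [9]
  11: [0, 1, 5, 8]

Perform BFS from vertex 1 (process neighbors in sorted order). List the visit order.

BFS from vertex 1 (neighbors processed in ascending order):
Visit order: 1, 9, 11, 2, 6, 7, 10, 0, 5, 8, 3, 4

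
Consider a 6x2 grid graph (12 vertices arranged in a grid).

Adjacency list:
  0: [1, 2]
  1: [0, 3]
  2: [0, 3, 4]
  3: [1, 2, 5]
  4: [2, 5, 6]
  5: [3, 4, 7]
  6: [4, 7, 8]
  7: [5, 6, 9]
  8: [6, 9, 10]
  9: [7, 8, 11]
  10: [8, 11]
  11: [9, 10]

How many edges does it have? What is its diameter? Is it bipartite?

A 6x2 grid has 10 vertical edges and 6 horizontal edges.
Total edges = 10 + 6 = 16.
Diameter = (6-1) + (2-1) = 6 (corner to opposite corner).
Grid graphs are bipartite (checkerboard coloring).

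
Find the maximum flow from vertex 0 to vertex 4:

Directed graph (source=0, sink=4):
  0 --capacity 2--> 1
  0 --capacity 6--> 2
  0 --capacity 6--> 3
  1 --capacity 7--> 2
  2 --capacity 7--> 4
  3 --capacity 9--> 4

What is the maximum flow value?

Computing max flow:
  Flow on (0->1): 1/2
  Flow on (0->2): 6/6
  Flow on (0->3): 6/6
  Flow on (1->2): 1/7
  Flow on (2->4): 7/7
  Flow on (3->4): 6/9
Maximum flow = 13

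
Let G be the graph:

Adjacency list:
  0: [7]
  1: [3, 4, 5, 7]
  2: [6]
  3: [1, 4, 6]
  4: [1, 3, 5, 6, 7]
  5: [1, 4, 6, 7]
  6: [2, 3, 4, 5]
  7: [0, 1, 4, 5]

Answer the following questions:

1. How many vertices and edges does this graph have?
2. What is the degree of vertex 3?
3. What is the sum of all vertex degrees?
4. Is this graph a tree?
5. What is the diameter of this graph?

Count: 8 vertices, 13 edges.
Vertex 3 has neighbors [1, 4, 6], degree = 3.
Handshaking lemma: 2 * 13 = 26.
A tree on 8 vertices has 7 edges. This graph has 13 edges (6 extra). Not a tree.
Diameter (longest shortest path) = 4.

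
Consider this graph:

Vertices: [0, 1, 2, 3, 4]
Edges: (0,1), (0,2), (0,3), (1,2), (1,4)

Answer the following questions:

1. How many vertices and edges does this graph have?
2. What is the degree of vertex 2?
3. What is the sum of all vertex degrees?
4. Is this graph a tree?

Count: 5 vertices, 5 edges.
Vertex 2 has neighbors [0, 1], degree = 2.
Handshaking lemma: 2 * 5 = 10.
A tree on 5 vertices has 4 edges. This graph has 5 edges (1 extra). Not a tree.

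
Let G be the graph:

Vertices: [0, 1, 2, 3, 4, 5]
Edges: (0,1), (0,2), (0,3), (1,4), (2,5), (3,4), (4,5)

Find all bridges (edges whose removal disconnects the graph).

No bridges found. The graph is 2-edge-connected (no single edge removal disconnects it).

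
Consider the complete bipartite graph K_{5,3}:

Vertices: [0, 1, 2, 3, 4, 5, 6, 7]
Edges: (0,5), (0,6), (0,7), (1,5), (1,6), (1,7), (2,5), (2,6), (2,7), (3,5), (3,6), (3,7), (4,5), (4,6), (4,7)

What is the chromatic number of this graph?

K_{5,3} is bipartite: vertices split into two independent sets of size 5 and 3.
Color one set 0, the other 1. No adjacent vertices share a color.
Chromatic number = 2.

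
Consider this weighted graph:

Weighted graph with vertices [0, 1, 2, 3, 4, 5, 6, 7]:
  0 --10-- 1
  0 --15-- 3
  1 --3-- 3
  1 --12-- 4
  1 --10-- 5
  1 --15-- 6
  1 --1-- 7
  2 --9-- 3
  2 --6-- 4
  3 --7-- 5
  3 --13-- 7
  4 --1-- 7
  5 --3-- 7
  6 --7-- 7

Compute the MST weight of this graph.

Applying Kruskal's algorithm (sort edges by weight, add if no cycle):
  Add (1,7) w=1
  Add (4,7) w=1
  Add (1,3) w=3
  Add (5,7) w=3
  Add (2,4) w=6
  Skip (3,5) w=7 (creates cycle)
  Add (6,7) w=7
  Skip (2,3) w=9 (creates cycle)
  Add (0,1) w=10
  Skip (1,5) w=10 (creates cycle)
  Skip (1,4) w=12 (creates cycle)
  Skip (3,7) w=13 (creates cycle)
  Skip (0,3) w=15 (creates cycle)
  Skip (1,6) w=15 (creates cycle)
MST weight = 31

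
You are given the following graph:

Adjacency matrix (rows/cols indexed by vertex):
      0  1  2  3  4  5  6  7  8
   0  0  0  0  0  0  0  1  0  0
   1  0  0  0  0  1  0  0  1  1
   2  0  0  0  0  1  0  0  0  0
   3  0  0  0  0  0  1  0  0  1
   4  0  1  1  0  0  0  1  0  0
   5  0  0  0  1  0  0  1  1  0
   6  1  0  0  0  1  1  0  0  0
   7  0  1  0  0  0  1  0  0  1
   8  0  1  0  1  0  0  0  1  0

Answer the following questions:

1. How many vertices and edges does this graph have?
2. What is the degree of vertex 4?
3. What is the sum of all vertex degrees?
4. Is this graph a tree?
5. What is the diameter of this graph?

Count: 9 vertices, 11 edges.
Vertex 4 has neighbors [1, 2, 6], degree = 3.
Handshaking lemma: 2 * 11 = 22.
A tree on 9 vertices has 8 edges. This graph has 11 edges (3 extra). Not a tree.
Diameter (longest shortest path) = 4.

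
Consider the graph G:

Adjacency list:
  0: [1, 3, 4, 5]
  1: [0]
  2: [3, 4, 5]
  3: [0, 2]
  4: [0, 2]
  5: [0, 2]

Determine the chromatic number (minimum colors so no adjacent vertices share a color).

The graph has a maximum clique of size 2 (lower bound on chromatic number).
A valid 2-coloring: {0: 0, 1: 1, 2: 0, 3: 1, 4: 1, 5: 1}.
Chromatic number = 2.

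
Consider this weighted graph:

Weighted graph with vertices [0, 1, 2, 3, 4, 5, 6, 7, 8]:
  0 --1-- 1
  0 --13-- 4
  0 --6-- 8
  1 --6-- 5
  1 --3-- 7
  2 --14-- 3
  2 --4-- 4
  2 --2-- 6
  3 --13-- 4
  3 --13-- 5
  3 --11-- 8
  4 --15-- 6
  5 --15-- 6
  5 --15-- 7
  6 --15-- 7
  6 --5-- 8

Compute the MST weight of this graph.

Applying Kruskal's algorithm (sort edges by weight, add if no cycle):
  Add (0,1) w=1
  Add (2,6) w=2
  Add (1,7) w=3
  Add (2,4) w=4
  Add (6,8) w=5
  Add (0,8) w=6
  Add (1,5) w=6
  Add (3,8) w=11
  Skip (0,4) w=13 (creates cycle)
  Skip (3,4) w=13 (creates cycle)
  Skip (3,5) w=13 (creates cycle)
  Skip (2,3) w=14 (creates cycle)
  Skip (4,6) w=15 (creates cycle)
  Skip (5,7) w=15 (creates cycle)
  Skip (5,6) w=15 (creates cycle)
  Skip (6,7) w=15 (creates cycle)
MST weight = 38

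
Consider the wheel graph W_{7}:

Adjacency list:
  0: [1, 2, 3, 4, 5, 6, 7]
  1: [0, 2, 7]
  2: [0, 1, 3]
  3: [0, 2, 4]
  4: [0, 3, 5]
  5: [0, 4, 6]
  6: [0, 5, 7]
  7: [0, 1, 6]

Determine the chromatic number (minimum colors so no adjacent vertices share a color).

W_{7} = C_{7} plus a hub adjacent to every cycle vertex.
The outer cycle needs 3 colors (odd cycle); the hub is adjacent to all of them so needs a fresh color.
Chromatic number = 3 + 1 = 4.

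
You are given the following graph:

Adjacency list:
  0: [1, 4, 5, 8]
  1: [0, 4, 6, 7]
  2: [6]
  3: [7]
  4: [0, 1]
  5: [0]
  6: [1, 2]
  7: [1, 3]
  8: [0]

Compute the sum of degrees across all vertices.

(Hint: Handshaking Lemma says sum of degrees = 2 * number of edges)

Count edges: 9 edges.
By Handshaking Lemma: sum of degrees = 2 * 9 = 18.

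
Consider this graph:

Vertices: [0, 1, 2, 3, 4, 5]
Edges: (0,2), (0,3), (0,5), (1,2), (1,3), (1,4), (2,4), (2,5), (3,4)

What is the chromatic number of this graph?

The graph has a maximum clique of size 3 (lower bound on chromatic number).
A valid 3-coloring: {0: 1, 1: 1, 2: 0, 3: 0, 4: 2, 5: 2}.
Chromatic number = 3.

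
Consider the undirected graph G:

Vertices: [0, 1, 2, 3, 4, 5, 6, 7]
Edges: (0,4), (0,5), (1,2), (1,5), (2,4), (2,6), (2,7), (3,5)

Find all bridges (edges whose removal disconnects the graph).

A bridge is an edge whose removal increases the number of connected components.
Bridges found: (2,6), (2,7), (3,5)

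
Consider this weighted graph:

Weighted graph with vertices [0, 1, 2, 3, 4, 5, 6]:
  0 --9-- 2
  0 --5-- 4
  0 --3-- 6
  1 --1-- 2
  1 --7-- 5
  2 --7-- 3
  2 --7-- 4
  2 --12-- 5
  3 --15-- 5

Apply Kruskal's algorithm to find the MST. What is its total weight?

Applying Kruskal's algorithm (sort edges by weight, add if no cycle):
  Add (1,2) w=1
  Add (0,6) w=3
  Add (0,4) w=5
  Add (1,5) w=7
  Add (2,4) w=7
  Add (2,3) w=7
  Skip (0,2) w=9 (creates cycle)
  Skip (2,5) w=12 (creates cycle)
  Skip (3,5) w=15 (creates cycle)
MST weight = 30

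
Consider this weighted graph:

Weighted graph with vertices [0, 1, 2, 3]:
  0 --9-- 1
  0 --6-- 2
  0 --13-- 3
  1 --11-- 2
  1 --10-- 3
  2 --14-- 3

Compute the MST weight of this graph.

Applying Kruskal's algorithm (sort edges by weight, add if no cycle):
  Add (0,2) w=6
  Add (0,1) w=9
  Add (1,3) w=10
  Skip (1,2) w=11 (creates cycle)
  Skip (0,3) w=13 (creates cycle)
  Skip (2,3) w=14 (creates cycle)
MST weight = 25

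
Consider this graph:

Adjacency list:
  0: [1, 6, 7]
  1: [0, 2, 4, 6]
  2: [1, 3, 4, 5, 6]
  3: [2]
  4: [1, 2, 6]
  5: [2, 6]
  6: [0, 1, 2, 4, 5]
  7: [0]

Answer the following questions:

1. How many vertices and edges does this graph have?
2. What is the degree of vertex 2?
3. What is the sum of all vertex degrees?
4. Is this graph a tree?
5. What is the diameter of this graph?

Count: 8 vertices, 12 edges.
Vertex 2 has neighbors [1, 3, 4, 5, 6], degree = 5.
Handshaking lemma: 2 * 12 = 24.
A tree on 8 vertices has 7 edges. This graph has 12 edges (5 extra). Not a tree.
Diameter (longest shortest path) = 4.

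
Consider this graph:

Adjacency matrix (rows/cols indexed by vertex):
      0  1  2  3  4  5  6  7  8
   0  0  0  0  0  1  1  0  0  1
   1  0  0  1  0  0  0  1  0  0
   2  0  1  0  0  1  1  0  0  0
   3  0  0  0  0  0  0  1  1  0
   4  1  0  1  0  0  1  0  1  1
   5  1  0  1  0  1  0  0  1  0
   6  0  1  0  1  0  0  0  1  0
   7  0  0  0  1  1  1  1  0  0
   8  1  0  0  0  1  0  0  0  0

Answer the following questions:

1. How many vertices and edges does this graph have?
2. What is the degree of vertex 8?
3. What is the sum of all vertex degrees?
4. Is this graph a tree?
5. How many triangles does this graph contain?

Count: 9 vertices, 14 edges.
Vertex 8 has neighbors [0, 4], degree = 2.
Handshaking lemma: 2 * 14 = 28.
A tree on 9 vertices has 8 edges. This graph has 14 edges (6 extra). Not a tree.
Number of triangles = 5.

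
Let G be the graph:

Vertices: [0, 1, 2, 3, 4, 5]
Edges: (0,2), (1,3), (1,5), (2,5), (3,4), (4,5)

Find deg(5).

Vertex 5 has neighbors [1, 2, 4], so deg(5) = 3.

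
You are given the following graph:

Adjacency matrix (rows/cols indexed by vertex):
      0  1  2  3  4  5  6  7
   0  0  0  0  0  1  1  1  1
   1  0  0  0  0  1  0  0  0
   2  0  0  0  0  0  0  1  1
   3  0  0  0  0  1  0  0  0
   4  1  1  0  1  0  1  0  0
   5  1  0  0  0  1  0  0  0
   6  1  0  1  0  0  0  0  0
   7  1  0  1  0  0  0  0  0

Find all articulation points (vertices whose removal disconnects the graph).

An articulation point is a vertex whose removal disconnects the graph.
Articulation points: [0, 4]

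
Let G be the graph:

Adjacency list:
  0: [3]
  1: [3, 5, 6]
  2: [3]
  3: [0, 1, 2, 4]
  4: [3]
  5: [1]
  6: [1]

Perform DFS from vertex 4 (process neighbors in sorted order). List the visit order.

DFS from vertex 4 (neighbors processed in ascending order):
Visit order: 4, 3, 0, 1, 5, 6, 2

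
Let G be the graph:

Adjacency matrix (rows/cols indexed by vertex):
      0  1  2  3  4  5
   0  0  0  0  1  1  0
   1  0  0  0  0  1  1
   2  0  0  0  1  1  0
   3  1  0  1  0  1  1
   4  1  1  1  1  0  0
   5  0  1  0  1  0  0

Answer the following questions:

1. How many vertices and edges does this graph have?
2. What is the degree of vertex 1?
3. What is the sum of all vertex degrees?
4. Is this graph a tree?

Count: 6 vertices, 8 edges.
Vertex 1 has neighbors [4, 5], degree = 2.
Handshaking lemma: 2 * 8 = 16.
A tree on 6 vertices has 5 edges. This graph has 8 edges (3 extra). Not a tree.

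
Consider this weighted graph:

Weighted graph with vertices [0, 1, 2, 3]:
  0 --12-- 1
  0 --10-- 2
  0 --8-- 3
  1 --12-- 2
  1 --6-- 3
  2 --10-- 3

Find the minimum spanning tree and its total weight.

Applying Kruskal's algorithm (sort edges by weight, add if no cycle):
  Add (1,3) w=6
  Add (0,3) w=8
  Add (0,2) w=10
  Skip (2,3) w=10 (creates cycle)
  Skip (0,1) w=12 (creates cycle)
  Skip (1,2) w=12 (creates cycle)
MST weight = 24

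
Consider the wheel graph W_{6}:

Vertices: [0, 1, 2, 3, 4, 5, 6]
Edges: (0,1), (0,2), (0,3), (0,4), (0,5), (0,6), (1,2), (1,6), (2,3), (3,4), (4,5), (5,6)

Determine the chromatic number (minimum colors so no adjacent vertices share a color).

W_{6} = C_{6} plus a hub adjacent to every cycle vertex.
The outer cycle needs 2 colors (even cycle); the hub is adjacent to all of them so needs a fresh color.
Chromatic number = 2 + 1 = 3.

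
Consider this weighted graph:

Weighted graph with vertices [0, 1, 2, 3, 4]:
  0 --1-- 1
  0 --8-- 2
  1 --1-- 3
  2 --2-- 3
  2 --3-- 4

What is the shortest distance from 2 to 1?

Using Dijkstra's algorithm from vertex 2:
Shortest path: 2 -> 3 -> 1
Total weight: 2 + 1 = 3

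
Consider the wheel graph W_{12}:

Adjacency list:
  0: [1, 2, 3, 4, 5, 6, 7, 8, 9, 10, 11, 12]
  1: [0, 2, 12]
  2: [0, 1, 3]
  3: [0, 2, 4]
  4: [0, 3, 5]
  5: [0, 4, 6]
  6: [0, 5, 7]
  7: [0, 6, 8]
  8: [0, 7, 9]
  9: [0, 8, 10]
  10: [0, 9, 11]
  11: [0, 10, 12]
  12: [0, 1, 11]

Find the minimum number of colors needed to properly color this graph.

W_{12} = C_{12} plus a hub adjacent to every cycle vertex.
The outer cycle needs 2 colors (even cycle); the hub is adjacent to all of them so needs a fresh color.
Chromatic number = 2 + 1 = 3.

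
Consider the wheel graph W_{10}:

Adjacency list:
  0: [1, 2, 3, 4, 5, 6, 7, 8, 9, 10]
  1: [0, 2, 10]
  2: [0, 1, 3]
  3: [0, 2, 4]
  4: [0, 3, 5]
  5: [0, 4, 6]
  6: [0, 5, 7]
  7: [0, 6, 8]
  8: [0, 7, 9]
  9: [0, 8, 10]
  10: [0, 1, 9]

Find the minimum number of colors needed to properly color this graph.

W_{10} = C_{10} plus a hub adjacent to every cycle vertex.
The outer cycle needs 2 colors (even cycle); the hub is adjacent to all of them so needs a fresh color.
Chromatic number = 2 + 1 = 3.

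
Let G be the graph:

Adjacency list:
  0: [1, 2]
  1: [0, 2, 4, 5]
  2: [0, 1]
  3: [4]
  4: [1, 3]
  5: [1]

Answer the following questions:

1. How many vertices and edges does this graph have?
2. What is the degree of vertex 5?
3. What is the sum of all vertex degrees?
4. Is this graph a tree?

Count: 6 vertices, 6 edges.
Vertex 5 has neighbors [1], degree = 1.
Handshaking lemma: 2 * 6 = 12.
A tree on 6 vertices has 5 edges. This graph has 6 edges (1 extra). Not a tree.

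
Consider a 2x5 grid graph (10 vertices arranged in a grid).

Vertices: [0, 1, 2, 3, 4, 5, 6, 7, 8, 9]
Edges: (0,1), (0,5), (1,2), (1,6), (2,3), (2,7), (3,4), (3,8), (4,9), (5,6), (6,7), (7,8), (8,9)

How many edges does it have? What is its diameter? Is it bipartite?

A 2x5 grid has 5 vertical edges and 8 horizontal edges.
Total edges = 5 + 8 = 13.
Diameter = (2-1) + (5-1) = 5 (corner to opposite corner).
Grid graphs are bipartite (checkerboard coloring).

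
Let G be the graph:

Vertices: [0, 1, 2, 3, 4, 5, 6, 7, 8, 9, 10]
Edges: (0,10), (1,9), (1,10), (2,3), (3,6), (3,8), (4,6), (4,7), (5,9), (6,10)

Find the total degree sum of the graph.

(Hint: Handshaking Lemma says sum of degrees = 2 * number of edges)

Count edges: 10 edges.
By Handshaking Lemma: sum of degrees = 2 * 10 = 20.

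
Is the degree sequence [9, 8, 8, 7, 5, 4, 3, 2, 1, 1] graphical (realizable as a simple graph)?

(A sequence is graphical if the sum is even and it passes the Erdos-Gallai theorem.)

Sum of degrees = 48. Sum is even but fails Erdos-Gallai. The sequence is NOT graphical.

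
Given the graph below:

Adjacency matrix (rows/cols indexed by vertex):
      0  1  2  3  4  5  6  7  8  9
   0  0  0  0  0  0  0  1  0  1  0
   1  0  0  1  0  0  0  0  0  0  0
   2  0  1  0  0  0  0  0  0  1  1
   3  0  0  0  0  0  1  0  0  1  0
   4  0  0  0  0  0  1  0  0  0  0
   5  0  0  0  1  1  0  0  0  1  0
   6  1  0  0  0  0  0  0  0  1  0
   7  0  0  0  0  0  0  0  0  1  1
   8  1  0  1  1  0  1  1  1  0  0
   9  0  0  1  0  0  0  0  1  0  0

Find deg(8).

Vertex 8 has neighbors [0, 2, 3, 5, 6, 7], so deg(8) = 6.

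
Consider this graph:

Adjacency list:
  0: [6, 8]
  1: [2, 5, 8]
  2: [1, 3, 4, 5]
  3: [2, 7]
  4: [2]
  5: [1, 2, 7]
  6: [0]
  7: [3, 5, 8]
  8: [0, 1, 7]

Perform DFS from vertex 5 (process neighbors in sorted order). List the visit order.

DFS from vertex 5 (neighbors processed in ascending order):
Visit order: 5, 1, 2, 3, 7, 8, 0, 6, 4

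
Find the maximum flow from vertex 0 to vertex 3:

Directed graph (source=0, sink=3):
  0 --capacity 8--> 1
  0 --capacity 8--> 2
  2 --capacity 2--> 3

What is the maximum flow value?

Computing max flow:
  Flow on (0->2): 2/8
  Flow on (2->3): 2/2
Maximum flow = 2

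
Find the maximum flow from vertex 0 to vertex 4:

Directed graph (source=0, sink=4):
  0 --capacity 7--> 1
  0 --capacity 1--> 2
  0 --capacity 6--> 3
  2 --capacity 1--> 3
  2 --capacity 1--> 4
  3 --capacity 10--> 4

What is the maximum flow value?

Computing max flow:
  Flow on (0->2): 1/1
  Flow on (0->3): 6/6
  Flow on (2->4): 1/1
  Flow on (3->4): 6/10
Maximum flow = 7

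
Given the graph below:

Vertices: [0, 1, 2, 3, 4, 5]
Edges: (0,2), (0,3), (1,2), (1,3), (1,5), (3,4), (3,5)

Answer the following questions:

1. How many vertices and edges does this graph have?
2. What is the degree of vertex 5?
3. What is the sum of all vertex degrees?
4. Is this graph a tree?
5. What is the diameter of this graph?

Count: 6 vertices, 7 edges.
Vertex 5 has neighbors [1, 3], degree = 2.
Handshaking lemma: 2 * 7 = 14.
A tree on 6 vertices has 5 edges. This graph has 7 edges (2 extra). Not a tree.
Diameter (longest shortest path) = 3.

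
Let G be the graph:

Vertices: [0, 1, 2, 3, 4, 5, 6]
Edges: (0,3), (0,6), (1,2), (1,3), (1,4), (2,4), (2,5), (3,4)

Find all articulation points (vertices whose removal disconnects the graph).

An articulation point is a vertex whose removal disconnects the graph.
Articulation points: [0, 2, 3]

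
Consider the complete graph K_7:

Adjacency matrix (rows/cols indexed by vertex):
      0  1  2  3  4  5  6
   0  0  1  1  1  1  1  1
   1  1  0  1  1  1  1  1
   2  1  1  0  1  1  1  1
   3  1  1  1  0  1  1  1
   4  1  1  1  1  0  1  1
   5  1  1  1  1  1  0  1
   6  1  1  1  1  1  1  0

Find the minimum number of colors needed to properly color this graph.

In K_7, every vertex is adjacent to every other vertex.
Each vertex needs a unique color.
Chromatic number = 7.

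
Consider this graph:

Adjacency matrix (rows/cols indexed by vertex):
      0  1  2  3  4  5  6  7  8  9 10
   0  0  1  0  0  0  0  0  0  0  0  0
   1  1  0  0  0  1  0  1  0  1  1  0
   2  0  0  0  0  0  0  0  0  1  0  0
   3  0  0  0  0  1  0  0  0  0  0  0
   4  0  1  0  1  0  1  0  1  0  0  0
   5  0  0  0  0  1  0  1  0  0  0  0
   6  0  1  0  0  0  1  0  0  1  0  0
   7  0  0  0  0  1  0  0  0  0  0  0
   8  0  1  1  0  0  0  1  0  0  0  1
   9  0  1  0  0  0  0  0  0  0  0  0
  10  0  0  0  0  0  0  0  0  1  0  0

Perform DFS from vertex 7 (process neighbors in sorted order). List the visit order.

DFS from vertex 7 (neighbors processed in ascending order):
Visit order: 7, 4, 1, 0, 6, 5, 8, 2, 10, 9, 3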